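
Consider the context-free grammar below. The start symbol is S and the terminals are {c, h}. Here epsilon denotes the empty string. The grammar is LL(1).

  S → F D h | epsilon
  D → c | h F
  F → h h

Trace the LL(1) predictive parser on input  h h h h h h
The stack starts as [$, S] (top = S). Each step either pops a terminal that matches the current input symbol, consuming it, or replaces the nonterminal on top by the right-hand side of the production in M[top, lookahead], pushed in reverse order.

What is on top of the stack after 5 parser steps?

h

step 1: stack=$ S  input=h h h h h h $  — expand S → F D h
step 2: stack=$ h D F  input=h h h h h h $  — expand F → h h
step 3: stack=$ h D h h  input=h h h h h h $  — match h
step 4: stack=$ h D h  input=h h h h h $  — match h
step 5: stack=$ h D  input=h h h h $  — expand D → h F
Stack after step 5: $ h F h (top = h).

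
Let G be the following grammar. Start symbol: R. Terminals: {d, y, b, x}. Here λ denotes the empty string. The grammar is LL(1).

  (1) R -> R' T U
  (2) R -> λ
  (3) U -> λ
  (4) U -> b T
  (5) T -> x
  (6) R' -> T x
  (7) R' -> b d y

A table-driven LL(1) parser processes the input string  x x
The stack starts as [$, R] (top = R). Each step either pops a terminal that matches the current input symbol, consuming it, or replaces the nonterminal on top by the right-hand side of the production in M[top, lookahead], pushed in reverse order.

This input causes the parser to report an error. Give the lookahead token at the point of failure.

$

     Stack      Input  Action
  1  $ R        x x $  expand R -> R' T U
  2  $ U T R'   x x $  expand R' -> T x
  3  $ U T x T  x x $  expand T -> x
  4  $ U T x x  x x $  match x
  5  $ U T x    x $    match x
  6  $ U T      $      error: M[T, $] is empty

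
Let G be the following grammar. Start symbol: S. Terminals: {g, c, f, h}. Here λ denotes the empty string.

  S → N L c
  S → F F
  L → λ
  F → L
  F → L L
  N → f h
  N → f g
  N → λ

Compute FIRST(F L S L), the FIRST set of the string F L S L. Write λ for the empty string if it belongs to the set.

FIRST(L) = {λ}
FIRST(N) = {λ, f}
FIRST(F) = {λ}  (via L, L L)
FIRST(S) = {λ, c, f}  (via N L c, F F)
FIRST(F L S L): take FIRST of each symbol in turn, carrying on past any symbol whose FIRST contains λ; result {λ, c, f}.

{λ, c, f}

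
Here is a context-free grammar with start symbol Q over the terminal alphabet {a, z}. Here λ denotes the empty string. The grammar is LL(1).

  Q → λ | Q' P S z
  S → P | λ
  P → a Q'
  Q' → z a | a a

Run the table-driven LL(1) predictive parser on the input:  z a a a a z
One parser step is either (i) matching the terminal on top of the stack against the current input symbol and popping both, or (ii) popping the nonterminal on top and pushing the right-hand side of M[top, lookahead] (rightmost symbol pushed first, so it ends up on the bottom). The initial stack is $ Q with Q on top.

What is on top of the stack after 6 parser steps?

     Stack        Input          Action
  1  $ Q          z a a a a z $  expand Q → Q' P S z
  2  $ z S P Q'   z a a a a z $  expand Q' → z a
  3  $ z S P a z  z a a a a z $  match z
  4  $ z S P a    a a a a z $    match a
  5  $ z S P      a a a z $      expand P → a Q'
  6  $ z S Q' a   a a a z $      match a
Stack after step 6: $ z S Q' (top = Q').

Q'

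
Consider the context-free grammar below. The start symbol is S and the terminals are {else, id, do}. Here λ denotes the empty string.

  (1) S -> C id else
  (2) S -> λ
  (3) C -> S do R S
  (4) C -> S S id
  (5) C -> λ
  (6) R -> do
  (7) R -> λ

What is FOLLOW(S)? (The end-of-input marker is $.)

{$, do, id}

FIRST(R): from R->do we get {do}; from R->λ we get {λ}. So FIRST(R) = {λ, do}.
FIRST(S): from S->C id else we get {do, id}; from S->λ we get {λ}. So FIRST(S) = {λ, do, id}.
FIRST(C): from C->S do R S we get {do, id}; from C->S S id we get {do, id}; from C->λ we get {λ}. So FIRST(C) = {λ, do, id}.
FOLLOW(S) includes $ since S is the start symbol.
FOLLOW(C): in S->C id else, C is followed by id else with FIRST {id}. Thus FOLLOW(C) = {id}.
FOLLOW(S): in C->S do R S (occurrence 1), S is followed by do R S with FIRST {do}; in C->S do R S (occurrence 2), the suffix after S is empty, so FOLLOW(S) ⊇ FOLLOW(C) = {id}; in C->S S id (occurrence 1), S is followed by S id with FIRST {do, id}; in C->S S id (occurrence 2), S is followed by id with FIRST {id}. Thus FOLLOW(S) = {$, do, id}.
FOLLOW(R): in C->S do R S, R is followed by S with FIRST {λ, do, id}; in C->S do R S, the suffix after R is nullable, so FOLLOW(R) ⊇ FOLLOW(C) = {id}. Thus FOLLOW(R) = {do, id}.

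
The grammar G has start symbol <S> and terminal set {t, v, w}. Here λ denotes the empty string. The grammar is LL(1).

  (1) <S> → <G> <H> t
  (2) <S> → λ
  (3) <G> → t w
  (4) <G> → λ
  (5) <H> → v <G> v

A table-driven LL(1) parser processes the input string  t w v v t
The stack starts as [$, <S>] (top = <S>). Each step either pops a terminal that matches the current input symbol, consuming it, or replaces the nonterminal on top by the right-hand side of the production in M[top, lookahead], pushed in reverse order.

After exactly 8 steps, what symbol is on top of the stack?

step 1: stack=$ <S>  input=t w v v t $  — expand <S> → <G> <H> t
step 2: stack=$ t <H> <G>  input=t w v v t $  — expand <G> → t w
step 3: stack=$ t <H> w t  input=t w v v t $  — match t
step 4: stack=$ t <H> w  input=w v v t $  — match w
step 5: stack=$ t <H>  input=v v t $  — expand <H> → v <G> v
step 6: stack=$ t v <G> v  input=v v t $  — match v
step 7: stack=$ t v <G>  input=v t $  — expand <G> → λ
step 8: stack=$ t v  input=v t $  — match v
Stack after step 8: $ t (top = t).

t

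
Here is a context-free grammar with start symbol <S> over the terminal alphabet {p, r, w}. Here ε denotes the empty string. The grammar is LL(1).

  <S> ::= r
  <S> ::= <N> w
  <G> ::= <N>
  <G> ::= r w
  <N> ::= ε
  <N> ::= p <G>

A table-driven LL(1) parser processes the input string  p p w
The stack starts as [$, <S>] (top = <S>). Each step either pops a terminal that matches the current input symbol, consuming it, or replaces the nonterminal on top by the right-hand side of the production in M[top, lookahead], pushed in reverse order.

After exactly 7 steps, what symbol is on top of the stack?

<N>

     Stack      Input    Action
  1  $ <S>      p p w $  expand <S> ::= <N> w
  2  $ w <N>    p p w $  expand <N> ::= p <G>
  3  $ w <G> p  p p w $  match p
  4  $ w <G>    p w $    expand <G> ::= <N>
  5  $ w <N>    p w $    expand <N> ::= p <G>
  6  $ w <G> p  p w $    match p
  7  $ w <G>    w $      expand <G> ::= <N>
Stack after step 7: $ w <N> (top = <N>).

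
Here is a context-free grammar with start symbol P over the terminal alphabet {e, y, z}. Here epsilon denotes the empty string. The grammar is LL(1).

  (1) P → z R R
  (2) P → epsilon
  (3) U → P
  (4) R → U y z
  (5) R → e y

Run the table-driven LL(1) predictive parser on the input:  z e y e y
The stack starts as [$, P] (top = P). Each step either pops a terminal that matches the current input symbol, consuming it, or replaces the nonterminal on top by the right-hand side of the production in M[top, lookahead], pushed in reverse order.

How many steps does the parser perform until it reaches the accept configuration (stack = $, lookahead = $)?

step 1: stack=$ P  input=z e y e y $  — expand P → z R R
step 2: stack=$ R R z  input=z e y e y $  — match z
step 3: stack=$ R R  input=e y e y $  — expand R → e y
step 4: stack=$ R y e  input=e y e y $  — match e
step 5: stack=$ R y  input=y e y $  — match y
step 6: stack=$ R  input=e y $  — expand R → e y
step 7: stack=$ y e  input=e y $  — match e
step 8: stack=$ y  input=y $  — match y
Accept reached after 8 steps.

8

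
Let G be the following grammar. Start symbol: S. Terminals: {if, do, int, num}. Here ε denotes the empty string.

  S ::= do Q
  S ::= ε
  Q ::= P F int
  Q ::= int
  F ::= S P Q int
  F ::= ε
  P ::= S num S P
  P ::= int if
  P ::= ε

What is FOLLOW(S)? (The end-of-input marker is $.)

FIRST(S) = {ε, do}
FIRST(P) = {ε, do, int, num}  (via S num S P)
FIRST(Q) = {do, int, num}  (via P F int)
FIRST(F) = {ε, do, int, num}  (via S P Q int)
FOLLOW(S) includes $ since S is the start symbol.
FOLLOW(F): in Q::=P F int, F is followed by int with FIRST {int}. Thus FOLLOW(F) = {int}.
FOLLOW(P): in Q::=P F int, P is followed by F int with FIRST {do, int, num}; in F::=S P Q int, P is followed by Q int with FIRST {do, int, num}; in P::=S num S P, the suffix after P is empty (adds nothing new). Thus FOLLOW(P) = {do, int, num}.
FOLLOW(S): in F::=S P Q int, S is followed by P Q int with FIRST {do, int, num}; in P::=S num S P (occurrence 1), S is followed by num S P with FIRST {num}; in P::=S num S P (occurrence 2), S is followed by P with FIRST {ε, do, int, num}; in P::=S num S P (occurrence 2), the suffix after S is nullable, so FOLLOW(S) ⊇ FOLLOW(P) = {do, int, num}. Thus FOLLOW(S) = {$, do, int, num}.
FOLLOW(Q): in S::=do Q, the suffix after Q is empty, so FOLLOW(Q) ⊇ FOLLOW(S) = {$, do, int, num}; in F::=S P Q int, Q is followed by int with FIRST {int}. Thus FOLLOW(Q) = {$, do, int, num}.

{$, do, int, num}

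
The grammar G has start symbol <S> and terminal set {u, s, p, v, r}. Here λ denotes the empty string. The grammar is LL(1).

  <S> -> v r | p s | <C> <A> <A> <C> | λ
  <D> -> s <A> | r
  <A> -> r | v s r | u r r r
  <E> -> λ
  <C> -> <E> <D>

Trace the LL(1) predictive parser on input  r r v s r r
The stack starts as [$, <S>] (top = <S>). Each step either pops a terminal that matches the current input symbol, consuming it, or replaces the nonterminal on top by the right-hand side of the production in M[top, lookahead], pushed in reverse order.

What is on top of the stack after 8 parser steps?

     Stack                  Input          Action
  1  $ <S>                  r r v s r r $  expand <S> -> <C> <A> <A> <C>
  2  $ <C> <A> <A> <C>      r r v s r r $  expand <C> -> <E> <D>
  3  $ <C> <A> <A> <D> <E>  r r v s r r $  expand <E> -> λ
  4  $ <C> <A> <A> <D>      r r v s r r $  expand <D> -> r
  5  $ <C> <A> <A> r        r r v s r r $  match r
  6  $ <C> <A> <A>          r v s r r $    expand <A> -> r
  7  $ <C> <A> r            r v s r r $    match r
  8  $ <C> <A>              v s r r $      expand <A> -> v s r
Stack after step 8: $ <C> r s v (top = v).

v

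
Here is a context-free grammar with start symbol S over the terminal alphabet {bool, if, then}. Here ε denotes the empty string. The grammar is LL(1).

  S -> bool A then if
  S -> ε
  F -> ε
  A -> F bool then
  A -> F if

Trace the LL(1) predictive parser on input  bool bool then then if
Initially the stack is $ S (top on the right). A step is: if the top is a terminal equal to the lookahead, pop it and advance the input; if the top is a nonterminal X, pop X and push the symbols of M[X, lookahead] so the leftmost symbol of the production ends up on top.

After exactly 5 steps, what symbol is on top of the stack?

     Stack                  Input                     Action
  1  $ S                    bool bool then then if $  expand S -> bool A then if
  2  $ if then A bool       bool bool then then if $  match bool
  3  $ if then A            bool then then if $       expand A -> F bool then
  4  $ if then then bool F  bool then then if $       expand F -> ε
  5  $ if then then bool    bool then then if $       match bool
Stack after step 5: $ if then then (top = then).

then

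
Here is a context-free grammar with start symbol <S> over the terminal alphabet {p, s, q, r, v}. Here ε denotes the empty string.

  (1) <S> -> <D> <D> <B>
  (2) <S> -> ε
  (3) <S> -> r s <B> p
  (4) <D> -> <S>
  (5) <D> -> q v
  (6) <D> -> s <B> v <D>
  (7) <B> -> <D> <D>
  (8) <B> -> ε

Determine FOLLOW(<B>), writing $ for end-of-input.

{$, p, q, r, s, v}

FIRST(<S>): from <S>-><D> <D> <B> we get {ε, q, r, s}; from <S>->ε we get {ε}; from <S>->r s <B> p we get {r}. So FIRST(<S>) = {ε, q, r, s}.
FIRST(<D>): from <D>-><S> we get {ε, q, r, s}; from <D>->q v we get {q}; from <D>->s <B> v <D> we get {s}. So FIRST(<D>) = {ε, q, r, s}.
FIRST(<B>): from <B>-><D> <D> we get {ε, q, r, s}; from <B>->ε we get {ε}. So FIRST(<B>) = {ε, q, r, s}.
FOLLOW(<S>) includes $ since <S> is the start symbol.
FOLLOW(<S>): in <D>-><S>, the suffix after <S> is empty, so FOLLOW(<S>) ⊇ FOLLOW(<D>) = {$, p, q, r, s, v}. Thus FOLLOW(<S>) = {$, p, q, r, s, v}.
FOLLOW(<B>): in <S>-><D> <D> <B>, the suffix after <B> is empty, so FOLLOW(<B>) ⊇ FOLLOW(<S>) = {$, p, q, r, s, v}; in <S>->r s <B> p, <B> is followed by p with FIRST {p}; in <D>->s <B> v <D>, <B> is followed by v <D> with FIRST {v}. Thus FOLLOW(<B>) = {$, p, q, r, s, v}.
FOLLOW(<D>): in <S>-><D> <D> <B> (occurrence 1), <D> is followed by <D> <B> with FIRST {ε, q, r, s}; in <S>-><D> <D> <B> (occurrence 1), the suffix after <D> is nullable, so FOLLOW(<D>) ⊇ FOLLOW(<S>) = {$, p, q, r, s, v}; in <S>-><D> <D> <B> (occurrence 2), <D> is followed by <B> with FIRST {ε, q, r, s}; in <S>-><D> <D> <B> (occurrence 2), the suffix after <D> is nullable, so FOLLOW(<D>) ⊇ FOLLOW(<S>) = {$, p, q, r, s, v}; in <D>->s <B> v <D>, the suffix after <D> is empty (adds nothing new); in <B>-><D> <D> (occurrence 1), <D> is followed by <D> with FIRST {ε, q, r, s}; in <B>-><D> <D> (occurrence 1), the suffix after <D> is nullable, so FOLLOW(<D>) ⊇ FOLLOW(<B>) = {$, p, q, r, s, v}; in <B>-><D> <D> (occurrence 2), the suffix after <D> is empty, so FOLLOW(<D>) ⊇ FOLLOW(<B>) = {$, p, q, r, s, v}. Thus FOLLOW(<D>) = {$, p, q, r, s, v}.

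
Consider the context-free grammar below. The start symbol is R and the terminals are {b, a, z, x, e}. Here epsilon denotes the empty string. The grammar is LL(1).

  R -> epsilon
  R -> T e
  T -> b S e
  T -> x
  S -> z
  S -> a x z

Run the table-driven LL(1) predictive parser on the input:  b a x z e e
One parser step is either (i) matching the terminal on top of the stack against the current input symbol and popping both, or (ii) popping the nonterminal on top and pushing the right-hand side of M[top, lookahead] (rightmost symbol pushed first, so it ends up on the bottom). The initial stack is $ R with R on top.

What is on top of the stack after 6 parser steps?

z

     Stack        Input          Action
  1  $ R          b a x z e e $  expand R -> T e
  2  $ e T        b a x z e e $  expand T -> b S e
  3  $ e e S b    b a x z e e $  match b
  4  $ e e S      a x z e e $    expand S -> a x z
  5  $ e e z x a  a x z e e $    match a
  6  $ e e z x    x z e e $      match x
Stack after step 6: $ e e z (top = z).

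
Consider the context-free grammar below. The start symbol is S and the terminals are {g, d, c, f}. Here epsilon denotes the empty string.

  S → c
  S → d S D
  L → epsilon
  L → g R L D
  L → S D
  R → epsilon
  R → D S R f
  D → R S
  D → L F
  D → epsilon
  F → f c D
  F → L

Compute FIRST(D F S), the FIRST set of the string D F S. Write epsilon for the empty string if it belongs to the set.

FIRST(S): from S→c we get {c}; from S→d S D we get {d}. So FIRST(S) = {c, d}.
FIRST(L): from L→epsilon we get {epsilon}; from L→g R L D we get {g}; from L→S D we get {c, d}. So FIRST(L) = {epsilon, c, d, g}.
FIRST(F): from F→f c D we get {f}; from F→L we get {epsilon, c, d, g}. So FIRST(F) = {epsilon, c, d, f, g}.
FIRST(R): from R→epsilon we get {epsilon}; from R→D S R f we get {c, d, f, g}. So FIRST(R) = {epsilon, c, d, f, g}.
FIRST(D): from D→R S we get {c, d, f, g}; from D→L F we get {epsilon, c, d, f, g}; from D→epsilon we get {epsilon}. So FIRST(D) = {epsilon, c, d, f, g}.
FIRST(D F S): take FIRST of each symbol in turn, carrying on past any symbol whose FIRST contains epsilon; result {c, d, f, g}.

{c, d, f, g}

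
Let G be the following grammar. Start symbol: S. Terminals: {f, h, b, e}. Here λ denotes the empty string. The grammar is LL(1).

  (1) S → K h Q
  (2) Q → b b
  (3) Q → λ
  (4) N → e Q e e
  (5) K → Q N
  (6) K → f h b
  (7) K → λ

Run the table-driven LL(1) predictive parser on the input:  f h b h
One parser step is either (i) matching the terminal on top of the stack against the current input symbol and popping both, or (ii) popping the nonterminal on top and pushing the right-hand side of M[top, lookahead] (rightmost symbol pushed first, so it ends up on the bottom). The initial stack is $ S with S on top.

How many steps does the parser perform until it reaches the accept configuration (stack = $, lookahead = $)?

7

     Stack        Input      Action
  1  $ S          f h b h $  expand S → K h Q
  2  $ Q h K      f h b h $  expand K → f h b
  3  $ Q h b h f  f h b h $  match f
  4  $ Q h b h    h b h $    match h
  5  $ Q h b      b h $      match b
  6  $ Q h        h $        match h
  7  $ Q          $          expand Q → λ
Accept reached after 7 steps.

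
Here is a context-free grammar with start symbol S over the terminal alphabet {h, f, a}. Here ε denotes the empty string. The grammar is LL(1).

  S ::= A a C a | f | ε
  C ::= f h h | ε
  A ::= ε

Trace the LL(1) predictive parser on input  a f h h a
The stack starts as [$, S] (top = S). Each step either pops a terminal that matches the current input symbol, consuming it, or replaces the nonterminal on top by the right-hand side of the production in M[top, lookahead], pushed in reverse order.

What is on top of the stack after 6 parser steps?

h

step 1: stack=$ S  input=a f h h a $  — expand S ::= A a C a
step 2: stack=$ a C a A  input=a f h h a $  — expand A ::= ε
step 3: stack=$ a C a  input=a f h h a $  — match a
step 4: stack=$ a C  input=f h h a $  — expand C ::= f h h
step 5: stack=$ a h h f  input=f h h a $  — match f
step 6: stack=$ a h h  input=h h a $  — match h
Stack after step 6: $ a h (top = h).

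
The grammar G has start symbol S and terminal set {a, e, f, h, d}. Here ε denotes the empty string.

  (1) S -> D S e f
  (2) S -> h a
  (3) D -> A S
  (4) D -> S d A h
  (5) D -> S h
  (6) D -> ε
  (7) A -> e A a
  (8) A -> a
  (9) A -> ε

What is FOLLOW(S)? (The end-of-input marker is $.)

{$, a, d, e, h}

FIRST(A): from A->e A a we get {e}; from A->a we get {a}; from A->ε we get {ε}. So FIRST(A) = {ε, a, e}.
FIRST(S): from S->D S e f we get {a, e, h}; from S->h a we get {h}. So FIRST(S) = {a, e, h}.
FIRST(D): from D->A S we get {a, e, h}; from D->S d A h we get {a, e, h}; from D->S h we get {a, e, h}; from D->ε we get {ε}. So FIRST(D) = {ε, a, e, h}.
FOLLOW(S) includes $ since S is the start symbol.
FOLLOW(D): in S->D S e f, D is followed by S e f with FIRST {a, e, h}. Thus FOLLOW(D) = {a, e, h}.
FOLLOW(S): in S->D S e f, S is followed by e f with FIRST {e}; in D->A S, the suffix after S is empty, so FOLLOW(S) ⊇ FOLLOW(D) = {a, e, h}; in D->S d A h, S is followed by d A h with FIRST {d}; in D->S h, S is followed by h with FIRST {h}. Thus FOLLOW(S) = {$, a, d, e, h}.
FOLLOW(A): in D->A S, A is followed by S with FIRST {a, e, h}; in D->S d A h, A is followed by h with FIRST {h}; in A->e A a, A is followed by a with FIRST {a}. Thus FOLLOW(A) = {a, e, h}.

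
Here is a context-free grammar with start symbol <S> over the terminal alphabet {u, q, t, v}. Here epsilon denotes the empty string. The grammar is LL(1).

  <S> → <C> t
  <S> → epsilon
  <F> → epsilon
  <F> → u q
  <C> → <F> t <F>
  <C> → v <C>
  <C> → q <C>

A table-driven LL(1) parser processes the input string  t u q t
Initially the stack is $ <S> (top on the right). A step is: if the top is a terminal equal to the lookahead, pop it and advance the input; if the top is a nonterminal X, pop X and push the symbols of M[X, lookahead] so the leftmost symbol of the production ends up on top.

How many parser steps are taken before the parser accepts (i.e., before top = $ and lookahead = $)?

step 1: stack=$ <S>  input=t u q t $  — expand <S> → <C> t
step 2: stack=$ t <C>  input=t u q t $  — expand <C> → <F> t <F>
step 3: stack=$ t <F> t <F>  input=t u q t $  — expand <F> → epsilon
step 4: stack=$ t <F> t  input=t u q t $  — match t
step 5: stack=$ t <F>  input=u q t $  — expand <F> → u q
step 6: stack=$ t q u  input=u q t $  — match u
step 7: stack=$ t q  input=q t $  — match q
step 8: stack=$ t  input=t $  — match t
Accept reached after 8 steps.

8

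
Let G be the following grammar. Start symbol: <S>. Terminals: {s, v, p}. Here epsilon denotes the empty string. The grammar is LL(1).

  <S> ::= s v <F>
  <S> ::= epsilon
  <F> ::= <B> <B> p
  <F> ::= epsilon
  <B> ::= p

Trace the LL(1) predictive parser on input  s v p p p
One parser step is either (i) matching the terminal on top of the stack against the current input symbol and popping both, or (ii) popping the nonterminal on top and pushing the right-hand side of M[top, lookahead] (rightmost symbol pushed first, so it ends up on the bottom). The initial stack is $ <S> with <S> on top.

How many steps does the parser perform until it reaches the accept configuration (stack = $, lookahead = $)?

9

step 1: stack=$ <S>  input=s v p p p $  — expand <S> ::= s v <F>
step 2: stack=$ <F> v s  input=s v p p p $  — match s
step 3: stack=$ <F> v  input=v p p p $  — match v
step 4: stack=$ <F>  input=p p p $  — expand <F> ::= <B> <B> p
step 5: stack=$ p <B> <B>  input=p p p $  — expand <B> ::= p
step 6: stack=$ p <B> p  input=p p p $  — match p
step 7: stack=$ p <B>  input=p p $  — expand <B> ::= p
step 8: stack=$ p p  input=p p $  — match p
step 9: stack=$ p  input=p $  — match p
Accept reached after 9 steps.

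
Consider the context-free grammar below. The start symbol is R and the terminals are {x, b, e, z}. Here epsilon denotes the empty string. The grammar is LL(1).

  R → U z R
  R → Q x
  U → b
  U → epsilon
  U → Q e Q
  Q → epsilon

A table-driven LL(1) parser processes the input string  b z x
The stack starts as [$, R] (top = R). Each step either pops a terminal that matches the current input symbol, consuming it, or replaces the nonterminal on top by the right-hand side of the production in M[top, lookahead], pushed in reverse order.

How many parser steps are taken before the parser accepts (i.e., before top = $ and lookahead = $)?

7

     Stack    Input    Action
  1  $ R      b z x $  expand R → U z R
  2  $ R z U  b z x $  expand U → b
  3  $ R z b  b z x $  match b
  4  $ R z    z x $    match z
  5  $ R      x $      expand R → Q x
  6  $ x Q    x $      expand Q → epsilon
  7  $ x      x $      match x
Accept reached after 7 steps.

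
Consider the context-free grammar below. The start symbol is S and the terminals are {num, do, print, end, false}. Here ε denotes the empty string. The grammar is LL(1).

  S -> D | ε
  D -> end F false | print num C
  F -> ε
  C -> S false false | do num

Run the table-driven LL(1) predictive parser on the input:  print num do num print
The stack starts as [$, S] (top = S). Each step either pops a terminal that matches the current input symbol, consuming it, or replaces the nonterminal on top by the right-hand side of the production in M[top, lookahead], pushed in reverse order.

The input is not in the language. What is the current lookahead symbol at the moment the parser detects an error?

print

step 1: stack=$ S  input=print num do num print $  — expand S -> D
step 2: stack=$ D  input=print num do num print $  — expand D -> print num C
step 3: stack=$ C num print  input=print num do num print $  — match print
step 4: stack=$ C num  input=num do num print $  — match num
step 5: stack=$ C  input=do num print $  — expand C -> do num
step 6: stack=$ num do  input=do num print $  — match do
step 7: stack=$ num  input=num print $  — match num
step 8: stack=$  input=print $  — error: stack empty but input remains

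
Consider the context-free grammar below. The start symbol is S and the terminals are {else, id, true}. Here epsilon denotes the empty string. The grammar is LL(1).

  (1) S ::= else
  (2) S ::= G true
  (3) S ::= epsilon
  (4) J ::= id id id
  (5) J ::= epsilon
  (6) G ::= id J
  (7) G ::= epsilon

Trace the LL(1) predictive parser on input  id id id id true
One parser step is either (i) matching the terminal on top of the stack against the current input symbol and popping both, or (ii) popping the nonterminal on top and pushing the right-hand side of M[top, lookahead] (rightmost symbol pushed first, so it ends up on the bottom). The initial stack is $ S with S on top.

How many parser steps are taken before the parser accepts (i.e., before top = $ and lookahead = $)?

     Stack            Input               Action
  1  $ S              id id id id true $  expand S ::= G true
  2  $ true G         id id id id true $  expand G ::= id J
  3  $ true J id      id id id id true $  match id
  4  $ true J         id id id true $     expand J ::= id id id
  5  $ true id id id  id id id true $     match id
  6  $ true id id     id id true $        match id
  7  $ true id        id true $           match id
  8  $ true           true $              match true
Accept reached after 8 steps.

8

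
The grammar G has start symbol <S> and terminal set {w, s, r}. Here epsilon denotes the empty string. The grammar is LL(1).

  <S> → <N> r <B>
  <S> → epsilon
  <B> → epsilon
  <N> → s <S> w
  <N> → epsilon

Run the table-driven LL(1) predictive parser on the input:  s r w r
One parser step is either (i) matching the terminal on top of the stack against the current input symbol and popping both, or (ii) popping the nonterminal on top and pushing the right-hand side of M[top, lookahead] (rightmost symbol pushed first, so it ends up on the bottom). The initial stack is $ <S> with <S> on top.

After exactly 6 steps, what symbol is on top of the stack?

step 1: stack=$ <S>  input=s r w r $  — expand <S> → <N> r <B>
step 2: stack=$ <B> r <N>  input=s r w r $  — expand <N> → s <S> w
step 3: stack=$ <B> r w <S> s  input=s r w r $  — match s
step 4: stack=$ <B> r w <S>  input=r w r $  — expand <S> → <N> r <B>
step 5: stack=$ <B> r w <B> r <N>  input=r w r $  — expand <N> → epsilon
step 6: stack=$ <B> r w <B> r  input=r w r $  — match r
Stack after step 6: $ <B> r w <B> (top = <B>).

<B>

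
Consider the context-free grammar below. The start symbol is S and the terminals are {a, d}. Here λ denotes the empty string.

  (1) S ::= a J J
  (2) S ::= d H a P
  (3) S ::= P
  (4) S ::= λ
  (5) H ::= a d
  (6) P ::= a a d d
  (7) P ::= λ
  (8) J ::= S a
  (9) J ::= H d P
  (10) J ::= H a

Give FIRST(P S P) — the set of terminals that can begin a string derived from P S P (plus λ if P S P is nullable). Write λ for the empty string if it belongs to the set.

{λ, a, d}

FIRST(H) = {a}
FIRST(P) = {λ, a}
FIRST(S) = {λ, a, d}  (via P)
FIRST(J) = {a, d}  (via S a, H d P, H a)
FIRST(P S P): take FIRST of each symbol in turn, carrying on past any symbol whose FIRST contains λ; result {λ, a, d}.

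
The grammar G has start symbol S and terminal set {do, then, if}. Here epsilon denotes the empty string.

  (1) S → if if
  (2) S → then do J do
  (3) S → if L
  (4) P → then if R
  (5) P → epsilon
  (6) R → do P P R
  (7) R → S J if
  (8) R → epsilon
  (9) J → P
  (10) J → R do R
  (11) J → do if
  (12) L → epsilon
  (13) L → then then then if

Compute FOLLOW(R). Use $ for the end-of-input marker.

FIRST(S) = {if, then}
FIRST(P) = {epsilon, then}
FIRST(L) = {epsilon, then}
FIRST(R) = {epsilon, do, if, then}  (via S J if)
FIRST(J) = {epsilon, do, if, then}  (via P, R do R)
FOLLOW(S) includes $ since S is the start symbol.
FOLLOW(S): in R→S J if, S is followed by J if with FIRST {do, if, then}. Thus FOLLOW(S) = {$, do, if, then}.
FOLLOW(J): in S→then do J do, J is followed by do with FIRST {do}; in R→S J if, J is followed by if with FIRST {if}. Thus FOLLOW(J) = {do, if}.
FOLLOW(L): in S→if L, the suffix after L is empty, so FOLLOW(L) ⊇ FOLLOW(S) = {$, do, if, then}. Thus FOLLOW(L) = {$, do, if, then}.
FOLLOW(P): in R→do P P R (occurrence 1), P is followed by P R with FIRST {epsilon, do, if, then}; in R→do P P R (occurrence 1), the suffix after P is nullable, so FOLLOW(P) ⊇ FOLLOW(R) = {do, if, then}; in R→do P P R (occurrence 2), P is followed by R with FIRST {epsilon, do, if, then}; in R→do P P R (occurrence 2), the suffix after P is nullable, so FOLLOW(P) ⊇ FOLLOW(R) = {do, if, then}; in J→P, the suffix after P is empty, so FOLLOW(P) ⊇ FOLLOW(J) = {do, if}. Thus FOLLOW(P) = {do, if, then}.
FOLLOW(R): in P→then if R, the suffix after R is empty, so FOLLOW(R) ⊇ FOLLOW(P) = {do, if, then}; in R→do P P R, the suffix after R is empty (adds nothing new); in J→R do R (occurrence 1), R is followed by do R with FIRST {do}; in J→R do R (occurrence 2), the suffix after R is empty, so FOLLOW(R) ⊇ FOLLOW(J) = {do, if}. Thus FOLLOW(R) = {do, if, then}.

{do, if, then}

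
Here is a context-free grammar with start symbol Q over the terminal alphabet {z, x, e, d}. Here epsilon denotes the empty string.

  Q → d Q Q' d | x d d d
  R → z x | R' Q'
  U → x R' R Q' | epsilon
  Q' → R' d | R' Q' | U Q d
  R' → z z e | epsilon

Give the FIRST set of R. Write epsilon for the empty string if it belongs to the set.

{d, x, z}

FIRST(Q) = {d, x}
FIRST(U) = {epsilon, x}
FIRST(R') = {epsilon, z}
FIRST(Q') = {d, x, z}  (via R' d, R' Q', U Q d)
FIRST(R) = {d, x, z}  (via R' Q')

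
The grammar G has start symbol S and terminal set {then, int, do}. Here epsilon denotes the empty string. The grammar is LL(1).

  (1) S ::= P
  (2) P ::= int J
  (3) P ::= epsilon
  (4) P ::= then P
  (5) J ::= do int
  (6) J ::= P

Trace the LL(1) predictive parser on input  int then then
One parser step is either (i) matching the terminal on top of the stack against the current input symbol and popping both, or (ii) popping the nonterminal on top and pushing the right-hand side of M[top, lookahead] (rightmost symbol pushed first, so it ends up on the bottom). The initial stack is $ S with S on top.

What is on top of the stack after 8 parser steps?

P

     Stack     Input            Action
  1  $ S       int then then $  expand S ::= P
  2  $ P       int then then $  expand P ::= int J
  3  $ J int   int then then $  match int
  4  $ J       then then $      expand J ::= P
  5  $ P       then then $      expand P ::= then P
  6  $ P then  then then $      match then
  7  $ P       then $           expand P ::= then P
  8  $ P then  then $           match then
Stack after step 8: $ P (top = P).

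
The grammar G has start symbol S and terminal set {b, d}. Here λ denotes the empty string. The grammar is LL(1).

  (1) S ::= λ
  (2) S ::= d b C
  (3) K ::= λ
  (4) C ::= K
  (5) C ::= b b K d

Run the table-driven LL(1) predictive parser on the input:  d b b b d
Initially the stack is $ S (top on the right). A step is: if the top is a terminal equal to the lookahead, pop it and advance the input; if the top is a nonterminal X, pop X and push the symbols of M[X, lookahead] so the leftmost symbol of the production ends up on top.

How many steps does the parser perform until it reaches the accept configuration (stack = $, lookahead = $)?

step 1: stack=$ S  input=d b b b d $  — expand S ::= d b C
step 2: stack=$ C b d  input=d b b b d $  — match d
step 3: stack=$ C b  input=b b b d $  — match b
step 4: stack=$ C  input=b b d $  — expand C ::= b b K d
step 5: stack=$ d K b b  input=b b d $  — match b
step 6: stack=$ d K b  input=b d $  — match b
step 7: stack=$ d K  input=d $  — expand K ::= λ
step 8: stack=$ d  input=d $  — match d
Accept reached after 8 steps.

8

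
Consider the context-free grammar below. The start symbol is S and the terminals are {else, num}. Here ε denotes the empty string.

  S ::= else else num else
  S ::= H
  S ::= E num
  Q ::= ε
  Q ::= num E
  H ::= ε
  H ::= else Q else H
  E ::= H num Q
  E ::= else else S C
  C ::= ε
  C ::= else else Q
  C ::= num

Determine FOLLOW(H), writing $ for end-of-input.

{$, else, num}

FIRST(Q): from Q::=ε we get {ε}; from Q::=num E we get {num}. So FIRST(Q) = {ε, num}.
FIRST(H): from H::=ε we get {ε}; from H::=else Q else H we get {else}. So FIRST(H) = {ε, else}.
FIRST(C): from C::=ε we get {ε}; from C::=else else Q we get {else}; from C::=num we get {num}. So FIRST(C) = {ε, else, num}.
FIRST(E): from E::=H num Q we get {else, num}; from E::=else else S C we get {else}. So FIRST(E) = {else, num}.
FIRST(S): from S::=else else num else we get {else}; from S::=H we get {ε, else}; from S::=E num we get {else, num}. So FIRST(S) = {ε, else, num}.
FOLLOW(S) includes $ since S is the start symbol.
FOLLOW(S): in E::=else else S C, S is followed by C with FIRST {ε, else, num}; in E::=else else S C, the suffix after S is nullable, so FOLLOW(S) ⊇ FOLLOW(E) = {else, num}. Thus FOLLOW(S) = {$, else, num}.
FOLLOW(H): in S::=H, the suffix after H is empty, so FOLLOW(H) ⊇ FOLLOW(S) = {$, else, num}; in H::=else Q else H, the suffix after H is empty (adds nothing new); in E::=H num Q, H is followed by num Q with FIRST {num}. Thus FOLLOW(H) = {$, else, num}.
FOLLOW(Q): in H::=else Q else H, Q is followed by else H with FIRST {else}; in E::=H num Q, the suffix after Q is empty, so FOLLOW(Q) ⊇ FOLLOW(E) = {else, num}; in C::=else else Q, the suffix after Q is empty, so FOLLOW(Q) ⊇ FOLLOW(C) = {else, num}. Thus FOLLOW(Q) = {else, num}.
FOLLOW(E): in S::=E num, E is followed by num with FIRST {num}; in Q::=num E, the suffix after E is empty, so FOLLOW(E) ⊇ FOLLOW(Q) = {else, num}. Thus FOLLOW(E) = {else, num}.
FOLLOW(C): in E::=else else S C, the suffix after C is empty, so FOLLOW(C) ⊇ FOLLOW(E) = {else, num}. Thus FOLLOW(C) = {else, num}.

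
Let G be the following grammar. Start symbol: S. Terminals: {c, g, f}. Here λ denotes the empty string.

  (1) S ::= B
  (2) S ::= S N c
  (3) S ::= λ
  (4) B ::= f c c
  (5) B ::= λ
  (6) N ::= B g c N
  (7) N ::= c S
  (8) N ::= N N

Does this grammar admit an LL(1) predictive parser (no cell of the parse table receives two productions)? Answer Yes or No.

FIRST(S) = {λ, c, f, g}
FIRST(B) = {λ, f}
FIRST(N) = {c, f, g}
FOLLOW(S) = {$, c, f, g}
FOLLOW(B) = {$, c, f, g}
FOLLOW(N) = {c, f, g}
Cell M[B, f] receives both B ::= f c c and B ::= λ — the grammar is not LL(1).

No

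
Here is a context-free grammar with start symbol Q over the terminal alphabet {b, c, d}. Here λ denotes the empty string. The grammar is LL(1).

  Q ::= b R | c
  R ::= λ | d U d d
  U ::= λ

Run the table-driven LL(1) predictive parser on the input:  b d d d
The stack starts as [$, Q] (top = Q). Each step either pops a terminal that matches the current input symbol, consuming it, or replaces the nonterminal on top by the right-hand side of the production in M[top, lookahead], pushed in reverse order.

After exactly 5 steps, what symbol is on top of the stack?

d

     Stack      Input      Action
  1  $ Q        b d d d $  expand Q ::= b R
  2  $ R b      b d d d $  match b
  3  $ R        d d d $    expand R ::= d U d d
  4  $ d d U d  d d d $    match d
  5  $ d d U    d d $      expand U ::= λ
Stack after step 5: $ d d (top = d).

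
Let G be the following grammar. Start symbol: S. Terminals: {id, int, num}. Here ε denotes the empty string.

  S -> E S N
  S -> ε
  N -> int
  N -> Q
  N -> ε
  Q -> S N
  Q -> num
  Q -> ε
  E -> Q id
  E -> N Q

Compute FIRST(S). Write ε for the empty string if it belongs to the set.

FIRST(S) = {ε, id, int, num}  (via E S N)
FIRST(N) = {ε, id, int, num}  (via Q)
FIRST(Q) = {ε, id, int, num}  (via S N)
FIRST(E) = {ε, id, int, num}  (via Q id, N Q)

{ε, id, int, num}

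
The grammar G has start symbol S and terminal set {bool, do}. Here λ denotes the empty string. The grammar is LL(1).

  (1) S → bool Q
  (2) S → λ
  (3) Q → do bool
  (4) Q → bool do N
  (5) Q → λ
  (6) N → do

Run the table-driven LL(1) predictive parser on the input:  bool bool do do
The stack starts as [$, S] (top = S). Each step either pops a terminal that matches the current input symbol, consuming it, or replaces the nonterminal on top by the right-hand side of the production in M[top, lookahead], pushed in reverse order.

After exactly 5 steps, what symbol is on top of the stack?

     Stack        Input              Action
  1  $ S          bool bool do do $  expand S → bool Q
  2  $ Q bool     bool bool do do $  match bool
  3  $ Q          bool do do $       expand Q → bool do N
  4  $ N do bool  bool do do $       match bool
  5  $ N do       do do $            match do
Stack after step 5: $ N (top = N).

N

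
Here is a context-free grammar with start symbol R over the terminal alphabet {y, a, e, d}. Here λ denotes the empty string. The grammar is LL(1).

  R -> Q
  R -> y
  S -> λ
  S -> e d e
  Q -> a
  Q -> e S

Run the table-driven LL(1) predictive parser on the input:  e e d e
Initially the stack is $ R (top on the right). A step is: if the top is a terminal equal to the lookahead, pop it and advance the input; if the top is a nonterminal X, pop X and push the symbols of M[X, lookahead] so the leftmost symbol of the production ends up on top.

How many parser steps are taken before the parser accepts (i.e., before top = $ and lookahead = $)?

7

step 1: stack=$ R  input=e e d e $  — expand R -> Q
step 2: stack=$ Q  input=e e d e $  — expand Q -> e S
step 3: stack=$ S e  input=e e d e $  — match e
step 4: stack=$ S  input=e d e $  — expand S -> e d e
step 5: stack=$ e d e  input=e d e $  — match e
step 6: stack=$ e d  input=d e $  — match d
step 7: stack=$ e  input=e $  — match e
Accept reached after 7 steps.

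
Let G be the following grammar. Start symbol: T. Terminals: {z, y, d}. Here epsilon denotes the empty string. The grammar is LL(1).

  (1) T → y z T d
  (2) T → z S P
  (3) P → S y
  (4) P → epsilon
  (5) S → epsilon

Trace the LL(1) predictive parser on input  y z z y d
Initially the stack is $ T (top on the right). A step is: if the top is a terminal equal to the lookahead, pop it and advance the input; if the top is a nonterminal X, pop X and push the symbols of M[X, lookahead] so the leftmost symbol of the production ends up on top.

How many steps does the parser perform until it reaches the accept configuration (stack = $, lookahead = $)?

step 1: stack=$ T  input=y z z y d $  — expand T → y z T d
step 2: stack=$ d T z y  input=y z z y d $  — match y
step 3: stack=$ d T z  input=z z y d $  — match z
step 4: stack=$ d T  input=z y d $  — expand T → z S P
step 5: stack=$ d P S z  input=z y d $  — match z
step 6: stack=$ d P S  input=y d $  — expand S → epsilon
step 7: stack=$ d P  input=y d $  — expand P → S y
step 8: stack=$ d y S  input=y d $  — expand S → epsilon
step 9: stack=$ d y  input=y d $  — match y
step 10: stack=$ d  input=d $  — match d
Accept reached after 10 steps.

10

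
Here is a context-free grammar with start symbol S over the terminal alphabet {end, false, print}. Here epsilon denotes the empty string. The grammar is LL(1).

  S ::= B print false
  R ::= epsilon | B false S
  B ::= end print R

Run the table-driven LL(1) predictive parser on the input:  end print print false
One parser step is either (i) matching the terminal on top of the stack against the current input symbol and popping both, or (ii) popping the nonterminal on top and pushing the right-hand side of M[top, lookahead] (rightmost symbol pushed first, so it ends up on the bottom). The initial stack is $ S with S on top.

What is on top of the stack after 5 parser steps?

     Stack                      Input                    Action
  1  $ S                        end print print false $  expand S ::= B print false
  2  $ false print B            end print print false $  expand B ::= end print R
  3  $ false print R print end  end print print false $  match end
  4  $ false print R print      print print false $      match print
  5  $ false print R            print false $            expand R ::= epsilon
Stack after step 5: $ false print (top = print).

print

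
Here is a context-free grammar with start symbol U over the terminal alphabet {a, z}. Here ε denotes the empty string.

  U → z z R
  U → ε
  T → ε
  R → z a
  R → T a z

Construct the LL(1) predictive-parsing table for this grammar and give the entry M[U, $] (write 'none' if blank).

FIRST(U): from U→z z R we get {z}; from U→ε we get {ε}. So FIRST(U) = {ε, z}.
FIRST(T): from T→ε we get {ε}. So FIRST(T) = {ε}.
FIRST(R): from R→z a we get {z}; from R→T a z we get {a}. So FIRST(R) = {a, z}.
FOLLOW(U) includes $ since U is the start symbol.
FOLLOW(U): U appears on no right-hand side. Thus FOLLOW(U) = {$}.
For U → z z R: FIRST(z z R) = {z}, so it goes in M[U, t] for t ∈ {z}.
For U → ε: FIRST(ε) = {ε}, so it goes in M[U, t] for t ∈ {}; since ε ∈ FIRST, also for every t ∈ FOLLOW(U) = {$}.

U → ε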